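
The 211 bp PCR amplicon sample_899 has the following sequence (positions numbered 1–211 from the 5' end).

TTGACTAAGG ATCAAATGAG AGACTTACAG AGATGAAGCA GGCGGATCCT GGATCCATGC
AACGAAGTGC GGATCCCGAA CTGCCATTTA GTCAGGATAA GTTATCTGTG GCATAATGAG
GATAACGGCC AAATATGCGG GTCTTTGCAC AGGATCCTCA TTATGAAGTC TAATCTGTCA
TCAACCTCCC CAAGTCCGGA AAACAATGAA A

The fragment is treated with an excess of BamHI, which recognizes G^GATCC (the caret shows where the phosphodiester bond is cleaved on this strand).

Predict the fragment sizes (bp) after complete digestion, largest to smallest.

BamHI sites (GGATCC) start at positions 44, 51, 71, 152.
BamHI cuts after the first base of each site, so after positions 44, 51, 71, 152.
Linear molecule, 4 cuts → 5 fragments:
  1–44 → 44 bp
  45–51 → 7 bp
  52–71 → 20 bp
  72–152 → 81 bp
  153–211 → 59 bp
Sorted largest to smallest: 81, 59, 44, 20, 7 bp.

81, 59, 44, 20, 7 bp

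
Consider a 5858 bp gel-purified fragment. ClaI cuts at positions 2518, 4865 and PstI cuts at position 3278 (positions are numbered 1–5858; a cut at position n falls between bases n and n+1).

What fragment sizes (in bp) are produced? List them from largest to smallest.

2518, 1587, 993, 760 bp

Combined cut positions (sorted): 2518, 3278, 4865.
Linear molecule, 3 cuts → 4 fragments:
  2518 − 0 = 2518 bp
  3278 − 2518 = 760 bp
  4865 − 3278 = 1587 bp
  5858 − 4865 = 993 bp
Sorted largest to smallest: 2518, 1587, 993, 760 bp.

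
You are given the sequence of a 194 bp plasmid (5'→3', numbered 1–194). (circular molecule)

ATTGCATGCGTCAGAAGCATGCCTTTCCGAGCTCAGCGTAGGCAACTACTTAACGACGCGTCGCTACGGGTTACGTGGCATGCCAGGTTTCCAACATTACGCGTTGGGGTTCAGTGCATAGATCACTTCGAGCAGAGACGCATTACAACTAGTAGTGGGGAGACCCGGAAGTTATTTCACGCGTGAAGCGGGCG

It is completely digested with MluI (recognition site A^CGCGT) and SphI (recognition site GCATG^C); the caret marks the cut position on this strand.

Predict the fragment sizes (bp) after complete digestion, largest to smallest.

80, 35, 26, 23, 17, 13 bp

MluI sites (ACGCGT) start at positions 56, 99, 179.
MluI cuts after the first base of each site, so after positions 56, 99, 179.
SphI sites (GCATGC) start at positions 4, 17, 78.
SphI cuts after base 5 of each site (before the last base), so after positions 8, 21, 82.
Combined cut positions: 8, 21, 56, 82, 99, 179.
Circular molecule, 6 cuts → 6 fragments:
  9–21 → 13 bp
  22–56 → 35 bp
  57–82 → 26 bp
  83–99 → 17 bp
  100–179 → 80 bp
  180–194 then 1–8 → 15 + 8 = 23 bp
Sorted largest to smallest: 80, 35, 26, 23, 17, 13 bp.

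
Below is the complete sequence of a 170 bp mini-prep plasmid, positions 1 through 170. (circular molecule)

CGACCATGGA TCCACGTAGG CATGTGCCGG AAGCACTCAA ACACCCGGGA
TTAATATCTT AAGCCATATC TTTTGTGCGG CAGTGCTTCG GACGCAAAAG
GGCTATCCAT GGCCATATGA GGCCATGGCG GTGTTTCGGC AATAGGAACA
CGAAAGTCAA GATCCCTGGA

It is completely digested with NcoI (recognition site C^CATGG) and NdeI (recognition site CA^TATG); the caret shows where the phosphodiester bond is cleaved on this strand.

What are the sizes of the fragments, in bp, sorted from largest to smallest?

103, 51, 8, 8 bp

NcoI sites (CCATGG) start at positions 4, 107, 123.
NcoI cuts after the first base of each site, so after positions 4, 107, 123.
The NdeI site (CATATG) starts at position 114.
NdeI cuts after base 2 of each site, so after position 115.
Combined cut positions: 4, 107, 115, 123.
Circular molecule, 4 cuts → 4 fragments:
  5–107 → 103 bp
  108–115 → 8 bp
  116–123 → 8 bp
  124–170 then 1–4 → 47 + 4 = 51 bp
Sorted largest to smallest: 103, 51, 8, 8 bp.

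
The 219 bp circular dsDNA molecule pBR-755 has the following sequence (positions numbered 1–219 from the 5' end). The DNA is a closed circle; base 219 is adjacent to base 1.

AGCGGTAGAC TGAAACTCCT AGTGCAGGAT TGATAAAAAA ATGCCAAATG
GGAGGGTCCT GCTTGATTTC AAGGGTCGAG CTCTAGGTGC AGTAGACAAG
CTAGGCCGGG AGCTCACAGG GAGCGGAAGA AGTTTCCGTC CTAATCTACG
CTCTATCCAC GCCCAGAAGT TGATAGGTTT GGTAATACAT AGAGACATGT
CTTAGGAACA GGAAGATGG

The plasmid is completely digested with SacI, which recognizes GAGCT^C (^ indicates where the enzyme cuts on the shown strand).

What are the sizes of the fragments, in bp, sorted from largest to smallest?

187, 32 bp

SacI sites (GAGCTC) start at positions 78, 110.
SacI cuts after base 5 of each site (before the last base), so after positions 82, 114.
Circular molecule, 2 cuts → 2 fragments:
  83–114 → 32 bp
  115–219 then 1–82 → 105 + 82 = 187 bp
Sorted largest to smallest: 187, 32 bp.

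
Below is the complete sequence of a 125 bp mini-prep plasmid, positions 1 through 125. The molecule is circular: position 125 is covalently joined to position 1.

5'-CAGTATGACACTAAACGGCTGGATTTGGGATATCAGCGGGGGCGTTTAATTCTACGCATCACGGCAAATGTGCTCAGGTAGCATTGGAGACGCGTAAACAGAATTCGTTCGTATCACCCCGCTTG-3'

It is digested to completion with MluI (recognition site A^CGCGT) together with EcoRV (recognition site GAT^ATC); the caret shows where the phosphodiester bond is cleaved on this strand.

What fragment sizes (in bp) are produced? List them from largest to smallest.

The MluI site (ACGCGT) starts at position 90.
MluI cuts after the first base of each site, so after position 90.
The EcoRV site (GATATC) starts at position 29.
EcoRV cuts after base 3 of each site, so after position 31.
Combined cut positions: 31, 90.
Circular molecule, 2 cuts → 2 fragments:
  32–90 → 59 bp
  91–125 then 1–31 → 35 + 31 = 66 bp
Sorted largest to smallest: 66, 59 bp.

66, 59 bp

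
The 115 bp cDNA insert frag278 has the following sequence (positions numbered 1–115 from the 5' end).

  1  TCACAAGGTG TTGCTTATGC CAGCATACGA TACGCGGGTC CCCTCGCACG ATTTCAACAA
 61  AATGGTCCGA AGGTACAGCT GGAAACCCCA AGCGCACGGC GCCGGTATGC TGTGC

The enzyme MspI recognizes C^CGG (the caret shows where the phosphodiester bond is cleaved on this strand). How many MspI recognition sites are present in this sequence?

1

CCGG occurs starting at position 102.
MspI cuts at 1 site.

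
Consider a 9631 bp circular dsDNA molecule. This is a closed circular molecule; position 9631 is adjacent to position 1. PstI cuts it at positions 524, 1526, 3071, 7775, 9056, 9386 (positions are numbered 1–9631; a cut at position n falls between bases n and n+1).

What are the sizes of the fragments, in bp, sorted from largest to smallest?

Circular molecule, 6 cuts → 6 fragments:
  1526 − 524 = 1002 bp
  3071 − 1526 = 1545 bp
  7775 − 3071 = 4704 bp
  9056 − 7775 = 1281 bp
  9386 − 9056 = 330 bp
  wrap: 9631 − 9386 + 524 = 769 bp
Sorted largest to smallest: 4704, 1545, 1281, 1002, 769, 330 bp.

4704, 1545, 1281, 1002, 769, 330 bp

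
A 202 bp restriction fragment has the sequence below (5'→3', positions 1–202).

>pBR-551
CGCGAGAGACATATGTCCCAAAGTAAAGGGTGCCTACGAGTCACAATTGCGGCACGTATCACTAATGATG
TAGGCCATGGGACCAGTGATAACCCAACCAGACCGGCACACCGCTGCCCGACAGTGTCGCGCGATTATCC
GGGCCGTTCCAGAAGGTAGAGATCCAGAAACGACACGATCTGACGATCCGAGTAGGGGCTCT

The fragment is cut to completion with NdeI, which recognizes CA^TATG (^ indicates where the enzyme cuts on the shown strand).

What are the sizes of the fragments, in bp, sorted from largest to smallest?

191, 11 bp

The NdeI site (CATATG) starts at position 10.
NdeI cuts after base 2 of each site, so after position 11.
Linear molecule, 1 cut → 2 fragments:
  1–11 → 11 bp
  12–202 → 191 bp
Sorted largest to smallest: 191, 11 bp.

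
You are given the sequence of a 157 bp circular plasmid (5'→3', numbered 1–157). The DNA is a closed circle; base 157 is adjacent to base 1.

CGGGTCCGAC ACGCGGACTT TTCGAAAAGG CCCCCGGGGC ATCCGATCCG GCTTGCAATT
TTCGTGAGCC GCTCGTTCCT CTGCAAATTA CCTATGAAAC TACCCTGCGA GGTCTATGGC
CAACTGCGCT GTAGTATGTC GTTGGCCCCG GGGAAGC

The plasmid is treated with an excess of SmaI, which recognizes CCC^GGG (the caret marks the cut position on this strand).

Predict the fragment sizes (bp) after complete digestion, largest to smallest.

114, 43 bp

SmaI sites (CCCGGG) start at positions 33, 147.
SmaI cuts after base 3 of each site, so after positions 35, 149.
Circular molecule, 2 cuts → 2 fragments:
  36–149 → 114 bp
  150–157 then 1–35 → 8 + 35 = 43 bp
Sorted largest to smallest: 114, 43 bp.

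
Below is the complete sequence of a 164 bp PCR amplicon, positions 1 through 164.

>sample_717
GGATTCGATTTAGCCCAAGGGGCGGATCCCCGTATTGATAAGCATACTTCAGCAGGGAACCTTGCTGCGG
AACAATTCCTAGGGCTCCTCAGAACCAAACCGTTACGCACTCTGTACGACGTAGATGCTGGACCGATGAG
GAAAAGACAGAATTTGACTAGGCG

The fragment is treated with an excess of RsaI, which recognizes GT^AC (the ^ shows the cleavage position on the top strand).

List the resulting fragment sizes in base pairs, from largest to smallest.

115, 49 bp

The RsaI site (GTAC) starts at position 114.
RsaI cuts after base 2 of each site, so after position 115.
Linear molecule, 1 cut → 2 fragments:
  1–115 → 115 bp
  116–164 → 49 bp
Sorted largest to smallest: 115, 49 bp.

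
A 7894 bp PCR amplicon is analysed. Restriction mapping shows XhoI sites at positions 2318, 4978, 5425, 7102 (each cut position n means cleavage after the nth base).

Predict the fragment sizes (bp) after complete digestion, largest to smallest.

Linear molecule, 4 cuts → 5 fragments:
  2318 − 0 = 2318 bp
  4978 − 2318 = 2660 bp
  5425 − 4978 = 447 bp
  7102 − 5425 = 1677 bp
  7894 − 7102 = 792 bp
Sorted largest to smallest: 2660, 2318, 1677, 792, 447 bp.

2660, 2318, 1677, 792, 447 bp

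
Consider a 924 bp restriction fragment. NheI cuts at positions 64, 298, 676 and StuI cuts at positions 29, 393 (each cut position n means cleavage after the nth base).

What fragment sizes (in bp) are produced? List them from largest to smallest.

Combined cut positions (sorted): 29, 64, 298, 393, 676.
Linear molecule, 5 cuts → 6 fragments:
  29 − 0 = 29 bp
  64 − 29 = 35 bp
  298 − 64 = 234 bp
  393 − 298 = 95 bp
  676 − 393 = 283 bp
  924 − 676 = 248 bp
Sorted largest to smallest: 283, 248, 234, 95, 35, 29 bp.

283, 248, 234, 95, 35, 29 bp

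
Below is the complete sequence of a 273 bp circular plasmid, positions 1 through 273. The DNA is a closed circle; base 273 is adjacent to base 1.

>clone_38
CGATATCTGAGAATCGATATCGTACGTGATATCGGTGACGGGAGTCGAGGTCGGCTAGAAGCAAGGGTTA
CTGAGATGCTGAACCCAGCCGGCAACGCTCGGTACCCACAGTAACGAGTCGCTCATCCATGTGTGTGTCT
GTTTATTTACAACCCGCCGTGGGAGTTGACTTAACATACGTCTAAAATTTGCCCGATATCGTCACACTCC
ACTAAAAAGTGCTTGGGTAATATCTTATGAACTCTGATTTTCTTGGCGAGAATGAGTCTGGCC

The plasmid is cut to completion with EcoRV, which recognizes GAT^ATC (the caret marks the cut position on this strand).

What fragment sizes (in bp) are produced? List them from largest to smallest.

167, 80, 14, 12 bp

EcoRV sites (GATATC) start at positions 2, 16, 28, 195.
EcoRV cuts after base 3 of each site, so after positions 4, 18, 30, 197.
Circular molecule, 4 cuts → 4 fragments:
  5–18 → 14 bp
  19–30 → 12 bp
  31–197 → 167 bp
  198–273 then 1–4 → 76 + 4 = 80 bp
Sorted largest to smallest: 167, 80, 14, 12 bp.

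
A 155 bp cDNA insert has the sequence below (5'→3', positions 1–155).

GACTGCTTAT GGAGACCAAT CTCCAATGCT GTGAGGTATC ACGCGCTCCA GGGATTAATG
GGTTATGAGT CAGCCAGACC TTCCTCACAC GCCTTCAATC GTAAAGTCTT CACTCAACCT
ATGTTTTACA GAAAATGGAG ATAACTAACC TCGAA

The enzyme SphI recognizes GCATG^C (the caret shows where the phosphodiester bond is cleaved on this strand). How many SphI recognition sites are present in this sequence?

No occurrence of GCATGC is present in the sequence.
SphI does not cut: 0 sites.

0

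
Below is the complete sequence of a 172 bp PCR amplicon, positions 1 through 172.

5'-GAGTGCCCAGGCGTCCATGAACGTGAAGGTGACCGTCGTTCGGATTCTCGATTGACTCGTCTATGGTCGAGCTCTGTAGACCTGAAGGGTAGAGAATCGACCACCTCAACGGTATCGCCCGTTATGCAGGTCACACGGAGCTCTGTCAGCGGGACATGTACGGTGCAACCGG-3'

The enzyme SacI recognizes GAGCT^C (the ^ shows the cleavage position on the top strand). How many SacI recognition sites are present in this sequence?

2

GAGCTC occurs starting at positions 69, 138.
SacI cuts at 2 sites.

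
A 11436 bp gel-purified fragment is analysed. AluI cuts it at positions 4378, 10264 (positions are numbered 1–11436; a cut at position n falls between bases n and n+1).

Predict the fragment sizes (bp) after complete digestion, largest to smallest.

5886, 4378, 1172 bp

Linear molecule, 2 cuts → 3 fragments:
  4378 − 0 = 4378 bp
  10264 − 4378 = 5886 bp
  11436 − 10264 = 1172 bp
Sorted largest to smallest: 5886, 4378, 1172 bp.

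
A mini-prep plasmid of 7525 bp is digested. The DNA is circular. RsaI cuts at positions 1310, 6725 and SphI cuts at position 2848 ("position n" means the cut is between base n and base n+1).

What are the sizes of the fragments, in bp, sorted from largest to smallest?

3877, 2110, 1538 bp

Combined cut positions (sorted): 1310, 2848, 6725.
Circular molecule, 3 cuts → 3 fragments:
  2848 − 1310 = 1538 bp
  6725 − 2848 = 3877 bp
  wrap: 7525 − 6725 + 1310 = 2110 bp
Sorted largest to smallest: 3877, 2110, 1538 bp.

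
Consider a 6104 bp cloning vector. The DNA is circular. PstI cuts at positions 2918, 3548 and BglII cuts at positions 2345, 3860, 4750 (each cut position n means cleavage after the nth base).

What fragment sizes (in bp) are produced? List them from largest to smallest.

3699, 890, 630, 573, 312 bp

Combined cut positions (sorted): 2345, 2918, 3548, 3860, 4750.
Circular molecule, 5 cuts → 5 fragments:
  2918 − 2345 = 573 bp
  3548 − 2918 = 630 bp
  3860 − 3548 = 312 bp
  4750 − 3860 = 890 bp
  wrap: 6104 − 4750 + 2345 = 3699 bp
Sorted largest to smallest: 3699, 890, 630, 573, 312 bp.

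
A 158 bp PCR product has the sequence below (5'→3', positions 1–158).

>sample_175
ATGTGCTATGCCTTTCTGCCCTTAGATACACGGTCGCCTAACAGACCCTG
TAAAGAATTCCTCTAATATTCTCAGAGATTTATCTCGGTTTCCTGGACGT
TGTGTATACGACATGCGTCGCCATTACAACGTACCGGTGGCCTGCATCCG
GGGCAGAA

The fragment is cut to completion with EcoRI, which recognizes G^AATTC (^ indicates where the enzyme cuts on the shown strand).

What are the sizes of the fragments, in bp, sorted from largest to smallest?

The EcoRI site (GAATTC) starts at position 55.
EcoRI cuts after the first base of each site, so after position 55.
Linear molecule, 1 cut → 2 fragments:
  1–55 → 55 bp
  56–158 → 103 bp
Sorted largest to smallest: 103, 55 bp.

103, 55 bp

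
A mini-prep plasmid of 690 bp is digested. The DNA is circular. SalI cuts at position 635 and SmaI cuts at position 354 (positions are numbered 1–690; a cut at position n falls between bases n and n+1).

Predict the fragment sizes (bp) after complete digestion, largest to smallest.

409, 281 bp

Combined cut positions (sorted): 354, 635.
Circular molecule, 2 cuts → 2 fragments:
  635 − 354 = 281 bp
  wrap: 690 − 635 + 354 = 409 bp
Sorted largest to smallest: 409, 281 bp.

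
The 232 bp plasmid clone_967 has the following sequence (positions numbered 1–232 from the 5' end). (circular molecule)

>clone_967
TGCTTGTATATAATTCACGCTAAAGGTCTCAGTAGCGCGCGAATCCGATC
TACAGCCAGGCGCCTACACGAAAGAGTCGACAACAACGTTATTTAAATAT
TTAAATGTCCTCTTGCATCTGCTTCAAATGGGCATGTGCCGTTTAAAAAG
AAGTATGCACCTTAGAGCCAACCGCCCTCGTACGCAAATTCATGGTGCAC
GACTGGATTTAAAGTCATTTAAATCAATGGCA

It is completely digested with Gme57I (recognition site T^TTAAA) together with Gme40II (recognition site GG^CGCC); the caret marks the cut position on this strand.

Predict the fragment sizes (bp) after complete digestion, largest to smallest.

Gme57I sites (TTTAAA) start at positions 92, 100, 142, 208, 218.
Gme57I cuts after the first base of each site, so after positions 92, 100, 142, 208, 218.
The Gme40II site (GGCGCC) starts at position 59.
Gme40II cuts after base 2 of each site, so after position 60.
Combined cut positions: 60, 92, 100, 142, 208, 218.
Circular molecule, 6 cuts → 6 fragments:
  61–92 → 32 bp
  93–100 → 8 bp
  101–142 → 42 bp
  143–208 → 66 bp
  209–218 → 10 bp
  219–232 then 1–60 → 14 + 60 = 74 bp
Sorted largest to smallest: 74, 66, 42, 32, 10, 8 bp.

74, 66, 42, 32, 10, 8 bp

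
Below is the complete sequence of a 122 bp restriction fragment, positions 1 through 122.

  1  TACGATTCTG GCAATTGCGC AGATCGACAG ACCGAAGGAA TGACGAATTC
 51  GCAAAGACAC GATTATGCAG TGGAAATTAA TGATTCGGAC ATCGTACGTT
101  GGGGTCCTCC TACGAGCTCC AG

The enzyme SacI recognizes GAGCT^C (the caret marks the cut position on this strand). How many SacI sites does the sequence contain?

1

GAGCTC occurs starting at position 114.
SacI cuts at 1 site.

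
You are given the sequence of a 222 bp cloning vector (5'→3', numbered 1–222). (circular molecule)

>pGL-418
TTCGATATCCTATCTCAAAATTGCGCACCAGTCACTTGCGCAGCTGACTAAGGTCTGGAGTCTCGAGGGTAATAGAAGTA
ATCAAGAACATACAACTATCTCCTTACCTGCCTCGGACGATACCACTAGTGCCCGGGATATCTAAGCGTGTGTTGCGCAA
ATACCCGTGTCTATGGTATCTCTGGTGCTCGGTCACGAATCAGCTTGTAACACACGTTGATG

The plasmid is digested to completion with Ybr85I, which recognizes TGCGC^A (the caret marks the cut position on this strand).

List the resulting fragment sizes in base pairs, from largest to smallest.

Ybr85I sites (TGCGCA) start at positions 22, 37, 154.
Ybr85I cuts after base 5 of each site (before the last base), so after positions 26, 41, 158.
Circular molecule, 3 cuts → 3 fragments:
  27–41 → 15 bp
  42–158 → 117 bp
  159–222 then 1–26 → 64 + 26 = 90 bp
Sorted largest to smallest: 117, 90, 15 bp.

117, 90, 15 bp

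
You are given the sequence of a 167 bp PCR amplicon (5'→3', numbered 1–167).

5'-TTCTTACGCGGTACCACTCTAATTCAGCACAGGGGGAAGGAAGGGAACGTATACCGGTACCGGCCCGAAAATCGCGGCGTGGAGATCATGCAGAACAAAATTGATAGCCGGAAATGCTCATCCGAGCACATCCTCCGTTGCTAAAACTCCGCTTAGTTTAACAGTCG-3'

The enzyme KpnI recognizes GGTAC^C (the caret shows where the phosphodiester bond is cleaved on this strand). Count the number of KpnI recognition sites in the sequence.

2

GGTACC occurs starting at positions 10, 56.
KpnI cuts at 2 sites.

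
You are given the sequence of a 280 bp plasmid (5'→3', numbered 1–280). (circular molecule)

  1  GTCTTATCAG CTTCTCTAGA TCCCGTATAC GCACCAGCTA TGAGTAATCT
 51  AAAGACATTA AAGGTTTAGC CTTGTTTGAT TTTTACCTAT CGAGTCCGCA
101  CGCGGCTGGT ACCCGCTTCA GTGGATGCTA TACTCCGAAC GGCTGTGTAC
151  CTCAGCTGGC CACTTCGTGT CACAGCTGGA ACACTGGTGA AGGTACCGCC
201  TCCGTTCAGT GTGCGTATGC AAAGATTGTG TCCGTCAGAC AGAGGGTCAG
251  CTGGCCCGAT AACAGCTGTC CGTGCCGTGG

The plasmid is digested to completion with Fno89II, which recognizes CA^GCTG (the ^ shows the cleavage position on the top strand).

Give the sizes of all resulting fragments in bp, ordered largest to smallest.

Fno89II sites (CAGCTG) start at positions 153, 173, 248, 263.
Fno89II cuts after base 2 of each site, so after positions 154, 174, 249, 264.
Circular molecule, 4 cuts → 4 fragments:
  155–174 → 20 bp
  175–249 → 75 bp
  250–264 → 15 bp
  265–280 then 1–154 → 16 + 154 = 170 bp
Sorted largest to smallest: 170, 75, 20, 15 bp.

170, 75, 20, 15 bp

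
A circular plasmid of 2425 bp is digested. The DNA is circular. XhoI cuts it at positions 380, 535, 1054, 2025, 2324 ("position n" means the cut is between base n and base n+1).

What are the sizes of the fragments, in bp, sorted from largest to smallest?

971, 519, 481, 299, 155 bp

Circular molecule, 5 cuts → 5 fragments:
  535 − 380 = 155 bp
  1054 − 535 = 519 bp
  2025 − 1054 = 971 bp
  2324 − 2025 = 299 bp
  wrap: 2425 − 2324 + 380 = 481 bp
Sorted largest to smallest: 971, 519, 481, 299, 155 bp.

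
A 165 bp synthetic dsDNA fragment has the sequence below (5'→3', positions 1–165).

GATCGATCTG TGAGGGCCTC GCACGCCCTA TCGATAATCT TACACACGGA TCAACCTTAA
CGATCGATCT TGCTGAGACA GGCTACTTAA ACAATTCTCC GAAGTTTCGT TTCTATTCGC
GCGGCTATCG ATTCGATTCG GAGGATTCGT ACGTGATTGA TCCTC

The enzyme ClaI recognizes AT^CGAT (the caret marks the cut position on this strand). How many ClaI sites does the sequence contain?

ATCGAT occurs starting at positions 2, 30, 63, 127.
ClaI cuts at 4 sites.

4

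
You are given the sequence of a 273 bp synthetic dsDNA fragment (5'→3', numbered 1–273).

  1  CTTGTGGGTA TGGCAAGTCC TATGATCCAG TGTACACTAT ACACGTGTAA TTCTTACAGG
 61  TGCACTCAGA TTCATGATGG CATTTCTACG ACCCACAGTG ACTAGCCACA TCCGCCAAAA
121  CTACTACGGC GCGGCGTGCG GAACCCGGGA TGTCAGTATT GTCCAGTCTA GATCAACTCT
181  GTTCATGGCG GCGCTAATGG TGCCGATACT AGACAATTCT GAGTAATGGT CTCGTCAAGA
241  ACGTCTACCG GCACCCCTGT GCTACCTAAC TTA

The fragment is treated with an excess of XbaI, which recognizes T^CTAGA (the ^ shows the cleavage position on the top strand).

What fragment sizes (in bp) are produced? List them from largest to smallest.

167, 106 bp

The XbaI site (TCTAGA) starts at position 167.
XbaI cuts after the first base of each site, so after position 167.
Linear molecule, 1 cut → 2 fragments:
  1–167 → 167 bp
  168–273 → 106 bp
Sorted largest to smallest: 167, 106 bp.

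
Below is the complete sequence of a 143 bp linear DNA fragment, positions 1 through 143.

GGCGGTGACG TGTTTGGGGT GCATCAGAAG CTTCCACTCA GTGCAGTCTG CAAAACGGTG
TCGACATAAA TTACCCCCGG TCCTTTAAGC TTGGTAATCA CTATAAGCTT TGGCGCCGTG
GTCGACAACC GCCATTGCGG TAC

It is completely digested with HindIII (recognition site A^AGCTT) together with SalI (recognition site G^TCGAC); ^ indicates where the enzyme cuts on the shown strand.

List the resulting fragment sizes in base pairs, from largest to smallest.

HindIII sites (AAGCTT) start at positions 28, 87, 105.
HindIII cuts after the first base of each site, so after positions 28, 87, 105.
SalI sites (GTCGAC) start at positions 60, 121.
SalI cuts after the first base of each site, so after positions 60, 121.
Combined cut positions: 28, 60, 87, 105, 121.
Linear molecule, 5 cuts → 6 fragments:
  1–28 → 28 bp
  29–60 → 32 bp
  61–87 → 27 bp
  88–105 → 18 bp
  106–121 → 16 bp
  122–143 → 22 bp
Sorted largest to smallest: 32, 28, 27, 22, 18, 16 bp.

32, 28, 27, 22, 18, 16 bp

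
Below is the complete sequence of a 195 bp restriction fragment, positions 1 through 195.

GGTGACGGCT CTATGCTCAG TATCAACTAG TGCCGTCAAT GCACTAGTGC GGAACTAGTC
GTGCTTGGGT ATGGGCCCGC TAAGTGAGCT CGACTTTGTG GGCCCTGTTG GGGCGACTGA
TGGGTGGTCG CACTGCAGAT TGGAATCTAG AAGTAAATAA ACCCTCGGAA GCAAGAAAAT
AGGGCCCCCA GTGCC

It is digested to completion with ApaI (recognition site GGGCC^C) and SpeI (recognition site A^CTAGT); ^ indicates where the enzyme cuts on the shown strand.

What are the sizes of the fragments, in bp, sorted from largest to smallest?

ApaI sites (GGGCCC) start at positions 73, 100, 182.
ApaI cuts after base 5 of each site (before the last base), so after positions 77, 104, 186.
SpeI sites (ACTAGT) start at positions 26, 43, 54.
SpeI cuts after the first base of each site, so after positions 26, 43, 54.
Combined cut positions: 26, 43, 54, 77, 104, 186.
Linear molecule, 6 cuts → 7 fragments:
  1–26 → 26 bp
  27–43 → 17 bp
  44–54 → 11 bp
  55–77 → 23 bp
  78–104 → 27 bp
  105–186 → 82 bp
  187–195 → 9 bp
Sorted largest to smallest: 82, 27, 26, 23, 17, 11, 9 bp.

82, 27, 26, 23, 17, 11, 9 bp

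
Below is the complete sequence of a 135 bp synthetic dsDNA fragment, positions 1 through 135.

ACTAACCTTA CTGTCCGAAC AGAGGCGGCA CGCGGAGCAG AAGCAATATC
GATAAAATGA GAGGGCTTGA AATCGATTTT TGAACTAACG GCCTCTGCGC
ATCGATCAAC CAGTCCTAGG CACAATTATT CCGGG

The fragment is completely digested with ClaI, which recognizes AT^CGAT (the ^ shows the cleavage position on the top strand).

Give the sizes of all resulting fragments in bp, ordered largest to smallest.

49, 33, 29, 24 bp

ClaI sites (ATCGAT) start at positions 48, 72, 101.
ClaI cuts after base 2 of each site, so after positions 49, 73, 102.
Linear molecule, 3 cuts → 4 fragments:
  1–49 → 49 bp
  50–73 → 24 bp
  74–102 → 29 bp
  103–135 → 33 bp
Sorted largest to smallest: 49, 33, 29, 24 bp.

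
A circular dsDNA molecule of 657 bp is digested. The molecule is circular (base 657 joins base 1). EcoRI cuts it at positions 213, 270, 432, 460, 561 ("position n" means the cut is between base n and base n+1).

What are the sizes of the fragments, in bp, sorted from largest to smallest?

309, 162, 101, 57, 28 bp

Circular molecule, 5 cuts → 5 fragments:
  270 − 213 = 57 bp
  432 − 270 = 162 bp
  460 − 432 = 28 bp
  561 − 460 = 101 bp
  wrap: 657 − 561 + 213 = 309 bp
Sorted largest to smallest: 309, 162, 101, 57, 28 bp.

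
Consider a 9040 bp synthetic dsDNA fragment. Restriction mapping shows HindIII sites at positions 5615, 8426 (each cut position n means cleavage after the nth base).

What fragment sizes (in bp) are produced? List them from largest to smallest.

Linear molecule, 2 cuts → 3 fragments:
  5615 − 0 = 5615 bp
  8426 − 5615 = 2811 bp
  9040 − 8426 = 614 bp
Sorted largest to smallest: 5615, 2811, 614 bp.

5615, 2811, 614 bp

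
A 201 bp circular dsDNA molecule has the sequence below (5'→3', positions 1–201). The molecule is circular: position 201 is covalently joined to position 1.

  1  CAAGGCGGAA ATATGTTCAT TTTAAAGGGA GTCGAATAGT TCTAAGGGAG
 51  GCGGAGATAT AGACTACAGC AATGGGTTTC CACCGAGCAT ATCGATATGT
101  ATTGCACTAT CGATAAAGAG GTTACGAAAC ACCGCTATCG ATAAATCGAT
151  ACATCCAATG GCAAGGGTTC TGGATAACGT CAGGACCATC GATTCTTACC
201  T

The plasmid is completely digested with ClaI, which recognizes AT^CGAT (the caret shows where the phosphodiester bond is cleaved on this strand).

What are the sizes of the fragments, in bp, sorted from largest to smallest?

104, 43, 28, 18, 8 bp

ClaI sites (ATCGAT) start at positions 91, 109, 137, 145, 188.
ClaI cuts after base 2 of each site, so after positions 92, 110, 138, 146, 189.
Circular molecule, 5 cuts → 5 fragments:
  93–110 → 18 bp
  111–138 → 28 bp
  139–146 → 8 bp
  147–189 → 43 bp
  190–201 then 1–92 → 12 + 92 = 104 bp
Sorted largest to smallest: 104, 43, 28, 18, 8 bp.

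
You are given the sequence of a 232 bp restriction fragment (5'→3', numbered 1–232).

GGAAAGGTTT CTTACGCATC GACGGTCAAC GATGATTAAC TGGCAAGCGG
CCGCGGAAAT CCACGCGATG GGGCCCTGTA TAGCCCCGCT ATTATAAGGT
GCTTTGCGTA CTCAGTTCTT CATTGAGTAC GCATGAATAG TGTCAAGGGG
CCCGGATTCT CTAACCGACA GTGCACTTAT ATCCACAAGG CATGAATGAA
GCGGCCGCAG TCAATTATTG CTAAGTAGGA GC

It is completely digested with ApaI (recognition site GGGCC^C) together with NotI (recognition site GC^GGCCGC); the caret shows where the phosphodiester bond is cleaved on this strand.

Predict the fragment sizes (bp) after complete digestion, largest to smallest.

77, 50, 48, 30, 27 bp

ApaI sites (GGGCCC) start at positions 71, 148.
ApaI cuts after base 5 of each site (before the last base), so after positions 75, 152.
NotI sites (GCGGCCGC) start at positions 47, 201.
NotI cuts after base 2 of each site, so after positions 48, 202.
Combined cut positions: 48, 75, 152, 202.
Linear molecule, 4 cuts → 5 fragments:
  1–48 → 48 bp
  49–75 → 27 bp
  76–152 → 77 bp
  153–202 → 50 bp
  203–232 → 30 bp
Sorted largest to smallest: 77, 50, 48, 30, 27 bp.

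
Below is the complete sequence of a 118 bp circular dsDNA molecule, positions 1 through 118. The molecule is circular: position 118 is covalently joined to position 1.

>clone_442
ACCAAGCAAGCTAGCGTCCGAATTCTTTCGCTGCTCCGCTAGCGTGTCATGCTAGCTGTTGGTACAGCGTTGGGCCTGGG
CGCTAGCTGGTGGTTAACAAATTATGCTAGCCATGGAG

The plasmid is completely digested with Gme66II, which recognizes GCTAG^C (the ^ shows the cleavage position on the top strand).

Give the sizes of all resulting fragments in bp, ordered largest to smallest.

Gme66II sites (GCTAGC) start at positions 10, 38, 51, 82, 106.
Gme66II cuts after base 5 of each site (before the last base), so after positions 14, 42, 55, 86, 110.
Circular molecule, 5 cuts → 5 fragments:
  15–42 → 28 bp
  43–55 → 13 bp
  56–86 → 31 bp
  87–110 → 24 bp
  111–118 then 1–14 → 8 + 14 = 22 bp
Sorted largest to smallest: 31, 28, 24, 22, 13 bp.

31, 28, 24, 22, 13 bp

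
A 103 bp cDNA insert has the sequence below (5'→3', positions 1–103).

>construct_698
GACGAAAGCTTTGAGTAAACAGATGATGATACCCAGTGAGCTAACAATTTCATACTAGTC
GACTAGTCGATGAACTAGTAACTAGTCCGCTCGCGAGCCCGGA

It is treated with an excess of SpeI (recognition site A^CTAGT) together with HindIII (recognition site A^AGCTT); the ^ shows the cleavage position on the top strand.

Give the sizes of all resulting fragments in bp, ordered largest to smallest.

48, 22, 12, 8, 7, 6 bp

SpeI sites (ACTAGT) start at positions 54, 62, 74, 81.
SpeI cuts after the first base of each site, so after positions 54, 62, 74, 81.
The HindIII site (AAGCTT) starts at position 6.
HindIII cuts after the first base of each site, so after position 6.
Combined cut positions: 6, 54, 62, 74, 81.
Linear molecule, 5 cuts → 6 fragments:
  1–6 → 6 bp
  7–54 → 48 bp
  55–62 → 8 bp
  63–74 → 12 bp
  75–81 → 7 bp
  82–103 → 22 bp
Sorted largest to smallest: 48, 22, 12, 8, 7, 6 bp.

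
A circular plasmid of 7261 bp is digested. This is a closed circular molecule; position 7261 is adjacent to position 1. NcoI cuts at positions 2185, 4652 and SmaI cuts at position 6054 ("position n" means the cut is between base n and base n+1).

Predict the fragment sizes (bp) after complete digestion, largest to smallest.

3392, 2467, 1402 bp

Combined cut positions (sorted): 2185, 4652, 6054.
Circular molecule, 3 cuts → 3 fragments:
  4652 − 2185 = 2467 bp
  6054 − 4652 = 1402 bp
  wrap: 7261 − 6054 + 2185 = 3392 bp
Sorted largest to smallest: 3392, 2467, 1402 bp.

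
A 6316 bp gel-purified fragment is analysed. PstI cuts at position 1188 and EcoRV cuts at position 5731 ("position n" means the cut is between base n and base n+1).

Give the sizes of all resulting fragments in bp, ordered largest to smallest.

4543, 1188, 585 bp

Combined cut positions (sorted): 1188, 5731.
Linear molecule, 2 cuts → 3 fragments:
  1188 − 0 = 1188 bp
  5731 − 1188 = 4543 bp
  6316 − 5731 = 585 bp
Sorted largest to smallest: 4543, 1188, 585 bp.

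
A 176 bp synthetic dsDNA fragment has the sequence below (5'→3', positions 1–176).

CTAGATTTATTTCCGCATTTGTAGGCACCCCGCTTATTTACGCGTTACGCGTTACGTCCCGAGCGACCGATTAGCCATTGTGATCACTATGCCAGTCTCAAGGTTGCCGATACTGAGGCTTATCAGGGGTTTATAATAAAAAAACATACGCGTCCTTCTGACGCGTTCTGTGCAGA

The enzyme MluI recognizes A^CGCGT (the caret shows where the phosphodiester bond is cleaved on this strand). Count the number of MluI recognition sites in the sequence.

ACGCGT occurs starting at positions 40, 47, 148, 161.
MluI cuts at 4 sites.

4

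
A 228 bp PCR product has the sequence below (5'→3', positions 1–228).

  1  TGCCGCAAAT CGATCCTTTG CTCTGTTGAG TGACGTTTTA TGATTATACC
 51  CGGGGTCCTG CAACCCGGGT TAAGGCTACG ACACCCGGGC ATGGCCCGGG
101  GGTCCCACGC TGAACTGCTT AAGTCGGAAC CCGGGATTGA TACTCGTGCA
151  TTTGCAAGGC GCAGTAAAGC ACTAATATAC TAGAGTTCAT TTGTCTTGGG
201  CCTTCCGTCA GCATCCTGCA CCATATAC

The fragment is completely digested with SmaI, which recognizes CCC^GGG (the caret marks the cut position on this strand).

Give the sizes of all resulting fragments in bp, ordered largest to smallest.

96, 51, 35, 20, 15, 11 bp

SmaI sites (CCCGGG) start at positions 49, 64, 84, 95, 130.
SmaI cuts after base 3 of each site, so after positions 51, 66, 86, 97, 132.
Linear molecule, 5 cuts → 6 fragments:
  1–51 → 51 bp
  52–66 → 15 bp
  67–86 → 20 bp
  87–97 → 11 bp
  98–132 → 35 bp
  133–228 → 96 bp
Sorted largest to smallest: 96, 51, 35, 20, 15, 11 bp.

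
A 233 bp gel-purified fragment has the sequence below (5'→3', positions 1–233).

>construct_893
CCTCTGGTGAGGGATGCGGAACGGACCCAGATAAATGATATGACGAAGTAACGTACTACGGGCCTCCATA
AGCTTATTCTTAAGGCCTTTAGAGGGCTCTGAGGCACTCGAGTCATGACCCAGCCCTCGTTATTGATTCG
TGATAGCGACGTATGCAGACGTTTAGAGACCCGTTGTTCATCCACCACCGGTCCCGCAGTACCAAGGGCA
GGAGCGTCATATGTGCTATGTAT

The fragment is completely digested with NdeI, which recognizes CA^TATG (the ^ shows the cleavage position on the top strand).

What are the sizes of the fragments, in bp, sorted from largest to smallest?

The NdeI site (CATATG) starts at position 218.
NdeI cuts after base 2 of each site, so after position 219.
Linear molecule, 1 cut → 2 fragments:
  1–219 → 219 bp
  220–233 → 14 bp
Sorted largest to smallest: 219, 14 bp.

219, 14 bp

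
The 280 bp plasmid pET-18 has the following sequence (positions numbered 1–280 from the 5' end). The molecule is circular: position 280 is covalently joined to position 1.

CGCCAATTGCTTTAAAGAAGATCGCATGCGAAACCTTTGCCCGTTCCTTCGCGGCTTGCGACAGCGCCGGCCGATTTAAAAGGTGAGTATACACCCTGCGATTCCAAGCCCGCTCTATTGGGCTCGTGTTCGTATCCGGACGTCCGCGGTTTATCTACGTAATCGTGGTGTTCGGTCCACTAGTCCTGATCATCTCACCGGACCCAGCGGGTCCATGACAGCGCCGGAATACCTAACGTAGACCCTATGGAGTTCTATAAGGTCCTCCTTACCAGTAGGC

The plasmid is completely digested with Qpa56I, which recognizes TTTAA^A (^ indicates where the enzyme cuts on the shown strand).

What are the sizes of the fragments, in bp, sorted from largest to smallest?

Qpa56I sites (TTTAAA) start at positions 11, 75.
Qpa56I cuts after base 5 of each site (before the last base), so after positions 15, 79.
Circular molecule, 2 cuts → 2 fragments:
  16–79 → 64 bp
  80–280 then 1–15 → 201 + 15 = 216 bp
Sorted largest to smallest: 216, 64 bp.

216, 64 bp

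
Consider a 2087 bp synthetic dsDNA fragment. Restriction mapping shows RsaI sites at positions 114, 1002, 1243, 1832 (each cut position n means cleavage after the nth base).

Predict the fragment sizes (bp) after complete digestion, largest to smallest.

888, 589, 255, 241, 114 bp

Linear molecule, 4 cuts → 5 fragments:
  114 − 0 = 114 bp
  1002 − 114 = 888 bp
  1243 − 1002 = 241 bp
  1832 − 1243 = 589 bp
  2087 − 1832 = 255 bp
Sorted largest to smallest: 888, 589, 255, 241, 114 bp.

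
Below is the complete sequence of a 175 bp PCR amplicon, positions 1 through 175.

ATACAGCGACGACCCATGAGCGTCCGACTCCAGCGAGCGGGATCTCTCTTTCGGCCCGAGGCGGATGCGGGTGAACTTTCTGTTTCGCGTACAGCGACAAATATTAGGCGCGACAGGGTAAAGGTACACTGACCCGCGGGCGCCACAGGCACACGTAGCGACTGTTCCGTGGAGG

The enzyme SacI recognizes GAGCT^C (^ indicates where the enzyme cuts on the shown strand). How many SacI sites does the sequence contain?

No occurrence of GAGCTC is present in the sequence.
SacI does not cut: 0 sites.

0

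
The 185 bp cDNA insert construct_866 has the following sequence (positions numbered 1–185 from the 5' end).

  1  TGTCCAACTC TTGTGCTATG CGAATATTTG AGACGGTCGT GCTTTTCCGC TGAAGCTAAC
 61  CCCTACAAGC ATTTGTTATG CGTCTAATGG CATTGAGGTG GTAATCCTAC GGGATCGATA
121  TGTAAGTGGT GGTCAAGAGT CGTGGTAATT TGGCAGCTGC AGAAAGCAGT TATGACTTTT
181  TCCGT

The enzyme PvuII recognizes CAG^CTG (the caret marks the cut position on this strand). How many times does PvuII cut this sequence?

1

CAGCTG occurs starting at position 154.
PvuII cuts at 1 site.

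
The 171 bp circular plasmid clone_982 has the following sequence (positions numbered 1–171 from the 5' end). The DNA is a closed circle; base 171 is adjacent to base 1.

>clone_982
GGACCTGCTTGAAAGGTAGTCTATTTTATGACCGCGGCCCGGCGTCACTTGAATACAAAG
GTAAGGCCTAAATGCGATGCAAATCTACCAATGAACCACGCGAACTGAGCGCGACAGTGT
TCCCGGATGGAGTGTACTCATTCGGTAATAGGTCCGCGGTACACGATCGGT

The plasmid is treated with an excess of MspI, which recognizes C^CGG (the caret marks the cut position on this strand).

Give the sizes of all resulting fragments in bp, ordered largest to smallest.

87, 84 bp

MspI sites (CCGG) start at positions 39, 123.
MspI cuts after the first base of each site, so after positions 39, 123.
Circular molecule, 2 cuts → 2 fragments:
  40–123 → 84 bp
  124–171 then 1–39 → 48 + 39 = 87 bp
Sorted largest to smallest: 87, 84 bp.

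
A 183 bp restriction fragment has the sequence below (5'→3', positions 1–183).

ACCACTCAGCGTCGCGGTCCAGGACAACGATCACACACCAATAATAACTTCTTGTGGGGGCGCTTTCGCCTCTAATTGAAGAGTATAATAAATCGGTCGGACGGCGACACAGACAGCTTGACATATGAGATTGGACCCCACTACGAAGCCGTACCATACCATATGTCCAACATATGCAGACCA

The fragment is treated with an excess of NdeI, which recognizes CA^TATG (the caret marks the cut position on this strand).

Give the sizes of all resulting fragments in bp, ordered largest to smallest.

123, 38, 11, 11 bp

NdeI sites (CATATG) start at positions 122, 160, 171.
NdeI cuts after base 2 of each site, so after positions 123, 161, 172.
Linear molecule, 3 cuts → 4 fragments:
  1–123 → 123 bp
  124–161 → 38 bp
  162–172 → 11 bp
  173–183 → 11 bp
Sorted largest to smallest: 123, 38, 11, 11 bp.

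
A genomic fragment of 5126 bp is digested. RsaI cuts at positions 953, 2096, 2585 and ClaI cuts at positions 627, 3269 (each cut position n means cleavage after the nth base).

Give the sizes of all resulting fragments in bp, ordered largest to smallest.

1857, 1143, 684, 627, 489, 326 bp

Combined cut positions (sorted): 627, 953, 2096, 2585, 3269.
Linear molecule, 5 cuts → 6 fragments:
  627 − 0 = 627 bp
  953 − 627 = 326 bp
  2096 − 953 = 1143 bp
  2585 − 2096 = 489 bp
  3269 − 2585 = 684 bp
  5126 − 3269 = 1857 bp
Sorted largest to smallest: 1857, 1143, 684, 627, 489, 326 bp.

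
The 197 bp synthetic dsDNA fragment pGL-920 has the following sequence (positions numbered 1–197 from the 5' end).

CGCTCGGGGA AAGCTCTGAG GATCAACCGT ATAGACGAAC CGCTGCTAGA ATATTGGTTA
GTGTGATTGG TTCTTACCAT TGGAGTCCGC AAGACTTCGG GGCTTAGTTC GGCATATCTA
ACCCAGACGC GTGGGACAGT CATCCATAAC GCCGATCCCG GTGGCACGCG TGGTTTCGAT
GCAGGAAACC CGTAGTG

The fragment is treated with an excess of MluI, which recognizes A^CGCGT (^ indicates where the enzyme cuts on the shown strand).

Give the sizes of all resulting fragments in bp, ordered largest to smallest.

127, 39, 31 bp

MluI sites (ACGCGT) start at positions 127, 166.
MluI cuts after the first base of each site, so after positions 127, 166.
Linear molecule, 2 cuts → 3 fragments:
  1–127 → 127 bp
  128–166 → 39 bp
  167–197 → 31 bp
Sorted largest to smallest: 127, 39, 31 bp.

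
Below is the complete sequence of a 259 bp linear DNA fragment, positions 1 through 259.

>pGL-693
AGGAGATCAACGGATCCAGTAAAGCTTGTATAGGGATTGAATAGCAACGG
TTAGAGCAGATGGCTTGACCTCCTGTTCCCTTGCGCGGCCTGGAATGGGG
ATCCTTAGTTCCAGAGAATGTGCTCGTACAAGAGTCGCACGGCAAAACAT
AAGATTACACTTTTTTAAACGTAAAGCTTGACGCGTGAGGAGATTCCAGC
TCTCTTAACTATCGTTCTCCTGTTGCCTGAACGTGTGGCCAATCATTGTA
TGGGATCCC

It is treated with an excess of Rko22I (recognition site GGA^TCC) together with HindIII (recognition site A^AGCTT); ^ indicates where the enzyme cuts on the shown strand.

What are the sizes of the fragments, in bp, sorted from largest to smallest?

81, 79, 73, 14, 8, 4 bp

Rko22I sites (GGATCC) start at positions 12, 99, 253.
Rko22I cuts after base 3 of each site, so after positions 14, 101, 255.
HindIII sites (AAGCTT) start at positions 22, 174.
HindIII cuts after the first base of each site, so after positions 22, 174.
Combined cut positions: 14, 22, 101, 174, 255.
Linear molecule, 5 cuts → 6 fragments:
  1–14 → 14 bp
  15–22 → 8 bp
  23–101 → 79 bp
  102–174 → 73 bp
  175–255 → 81 bp
  256–259 → 4 bp
Sorted largest to smallest: 81, 79, 73, 14, 8, 4 bp.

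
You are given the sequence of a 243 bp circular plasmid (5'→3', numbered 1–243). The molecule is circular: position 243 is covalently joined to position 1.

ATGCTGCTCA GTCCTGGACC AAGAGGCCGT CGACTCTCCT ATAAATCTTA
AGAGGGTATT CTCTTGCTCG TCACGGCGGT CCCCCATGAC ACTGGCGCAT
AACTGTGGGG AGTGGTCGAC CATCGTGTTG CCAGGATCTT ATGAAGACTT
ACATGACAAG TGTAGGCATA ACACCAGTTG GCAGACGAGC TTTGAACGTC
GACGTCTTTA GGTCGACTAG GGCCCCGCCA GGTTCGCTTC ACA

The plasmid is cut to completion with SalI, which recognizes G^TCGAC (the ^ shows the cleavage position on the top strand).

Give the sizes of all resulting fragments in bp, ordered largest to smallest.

SalI sites (GTCGAC) start at positions 29, 115, 198, 212.
SalI cuts after the first base of each site, so after positions 29, 115, 198, 212.
Circular molecule, 4 cuts → 4 fragments:
  30–115 → 86 bp
  116–198 → 83 bp
  199–212 → 14 bp
  213–243 then 1–29 → 31 + 29 = 60 bp
Sorted largest to smallest: 86, 83, 60, 14 bp.

86, 83, 60, 14 bp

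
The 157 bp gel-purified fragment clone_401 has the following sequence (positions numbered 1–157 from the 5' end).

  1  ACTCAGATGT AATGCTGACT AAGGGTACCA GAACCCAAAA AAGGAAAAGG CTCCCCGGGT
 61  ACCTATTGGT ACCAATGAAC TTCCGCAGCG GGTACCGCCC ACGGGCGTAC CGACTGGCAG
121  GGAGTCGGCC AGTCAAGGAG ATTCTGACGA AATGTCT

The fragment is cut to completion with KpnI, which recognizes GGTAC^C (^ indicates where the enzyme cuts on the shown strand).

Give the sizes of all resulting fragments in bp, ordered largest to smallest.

KpnI sites (GGTACC) start at positions 24, 58, 68, 91.
KpnI cuts after base 5 of each site (before the last base), so after positions 28, 62, 72, 95.
Linear molecule, 4 cuts → 5 fragments:
  1–28 → 28 bp
  29–62 → 34 bp
  63–72 → 10 bp
  73–95 → 23 bp
  96–157 → 62 bp
Sorted largest to smallest: 62, 34, 28, 23, 10 bp.

62, 34, 28, 23, 10 bp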